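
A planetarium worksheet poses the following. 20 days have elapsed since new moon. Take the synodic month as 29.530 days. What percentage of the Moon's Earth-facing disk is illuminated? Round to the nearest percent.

Phase angle: θ = 360°·(20 d)/(29.530 d) = 243.8°.
Illuminated fraction = (1 − cos 243.8°)/2 = (1 − (-0.441))/2 ≈ 0.721, so 72%.

72%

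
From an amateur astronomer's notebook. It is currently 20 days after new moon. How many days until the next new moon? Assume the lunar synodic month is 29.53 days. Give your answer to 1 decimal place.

The next new moon completes the synodic month: 29.53 − 20 = 9.530 days.

9.5 days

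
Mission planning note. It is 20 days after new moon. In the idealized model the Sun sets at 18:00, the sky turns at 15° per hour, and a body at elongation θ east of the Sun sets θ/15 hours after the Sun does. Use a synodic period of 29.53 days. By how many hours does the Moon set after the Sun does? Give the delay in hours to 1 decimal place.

16.3 h

Elongation θ = 360° × 20/29.53 ≈ 243.8°.
Delay after the Sun = 243.8° / (15°/h) ≈ 16.25 h.
So the Moon sets 16.25 h after the Sun.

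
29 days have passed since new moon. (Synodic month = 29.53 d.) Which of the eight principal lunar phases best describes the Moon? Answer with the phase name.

new moon

At 29/29.53 of the cycle, θ ≈ 354° — the new moon range.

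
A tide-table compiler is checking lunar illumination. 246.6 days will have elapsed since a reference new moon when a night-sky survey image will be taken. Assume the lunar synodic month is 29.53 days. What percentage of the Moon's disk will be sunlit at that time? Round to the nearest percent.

246.6/29.53 = 8.351 lunations, so 8 complete cycles and 10.36 d into the next.
The Moon has covered 10.36/29.53 of its cycle, so θ ≈ 360° × 10.36/29.53 = 126.3°.
With cos θ = (-0.592), the lit fraction is (1 − (-0.592))/2 ≈ 0.796, so 80%.

80%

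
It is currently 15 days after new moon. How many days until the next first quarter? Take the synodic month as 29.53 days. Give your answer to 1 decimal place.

21.9 days

First quarter is 0.25 of the way through the cycle: age 0.25 × 29.53 = 7.383 d.
This lunation's first quarter (7.383 d) has passed, so add one period: 36.913 − 15 = 21.913 days.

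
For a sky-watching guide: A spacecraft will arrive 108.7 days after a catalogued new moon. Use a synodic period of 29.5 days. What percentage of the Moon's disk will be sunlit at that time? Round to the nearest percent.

70%

Reduce mod P: 108.7 − 3×29.5 = 20.20 d into the current lunation.
The Moon has covered 20.20/29.5 of its cycle, so θ ≈ 360° × 20.20/29.5 = 246.5°.
Illuminated fraction = (1 − cos 246.5°)/2 = (1 − (-0.399))/2 ≈ 0.699, so 70%.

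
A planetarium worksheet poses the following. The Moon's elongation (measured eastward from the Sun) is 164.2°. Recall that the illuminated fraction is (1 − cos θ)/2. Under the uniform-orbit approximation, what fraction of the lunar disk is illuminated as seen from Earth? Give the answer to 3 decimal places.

cos 164.2° = (-0.962), so f = (1 − (-0.962))/2 = 0.981.

0.981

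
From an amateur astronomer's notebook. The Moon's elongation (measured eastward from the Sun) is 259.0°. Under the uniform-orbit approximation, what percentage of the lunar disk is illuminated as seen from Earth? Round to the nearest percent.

Half-versine of 259.0°: (1 − (-0.191))/2 = 0.595, i.e. 60%.

60%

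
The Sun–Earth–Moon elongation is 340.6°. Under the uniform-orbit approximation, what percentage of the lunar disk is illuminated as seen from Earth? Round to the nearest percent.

3%

f = (1 − cos 340.6°)/2 = (1 − 0.943)/2 ≈ 0.028, i.e. 3%.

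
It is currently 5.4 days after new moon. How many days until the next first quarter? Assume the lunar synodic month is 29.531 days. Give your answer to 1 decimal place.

2.0 days

First quarter is 0.25 of the way through the cycle: age 0.25 × 29.531 = 7.383 d.
That is 7.383 − 5.4 = 1.983 days ahead.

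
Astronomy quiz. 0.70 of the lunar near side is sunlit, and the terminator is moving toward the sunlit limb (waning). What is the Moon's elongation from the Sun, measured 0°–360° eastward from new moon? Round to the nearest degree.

246°

Invert f = (1 − cos θ)/2 to get cos θ = 1 − 2(0.70) = -0.400, hence θ₀ = arccos -0.400 = 113.6°.
Since the Moon is past full (waning), take the reflex angle: θ = 360° − 113.6° = 246.4°.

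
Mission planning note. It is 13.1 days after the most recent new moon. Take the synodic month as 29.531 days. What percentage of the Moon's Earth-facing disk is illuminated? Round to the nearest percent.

Phase angle: θ = 360°·(13.1 d)/(29.531 d) = 159.7°.
cos 159.7° = (-0.938), so f = (1 − (-0.938))/2 = 0.969, so 97%.

97%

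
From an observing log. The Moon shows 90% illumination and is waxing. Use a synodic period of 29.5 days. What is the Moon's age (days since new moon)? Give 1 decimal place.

11.7 days

cos θ = 1 − 2f = -0.800, giving a principal value of 143.1°.
The Moon is waxing (0°–180°), so θ = 143.1° directly.
Age = 29.5 × 143.1°/360° ≈ 11.73 days.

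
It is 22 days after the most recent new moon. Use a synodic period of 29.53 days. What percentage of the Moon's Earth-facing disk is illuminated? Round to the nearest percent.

The Moon has covered 22/29.53 of its cycle, so θ ≈ 360° × 22/29.53 = 268.2°.
cos 268.2° = (-0.031), so f = (1 − (-0.031))/2 = 0.516, so 52%.

52%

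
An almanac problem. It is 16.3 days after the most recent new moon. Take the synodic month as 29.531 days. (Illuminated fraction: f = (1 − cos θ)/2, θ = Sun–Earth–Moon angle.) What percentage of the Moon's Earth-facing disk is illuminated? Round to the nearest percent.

The Moon has covered 16.3/29.531 of its cycle, so θ ≈ 360° × 16.3/29.531 = 198.7°.
Illuminated fraction = (1 − cos 198.7°)/2 = (1 − (-0.947))/2 ≈ 0.974, so 97%.

97%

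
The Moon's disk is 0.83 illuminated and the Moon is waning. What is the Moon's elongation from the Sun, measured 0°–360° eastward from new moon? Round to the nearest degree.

229°

From f = (1 − cos θ)/2: cos θ = 1 − 2×0.83 = -0.660; arccos → 131.3°.
Waning ⇒ past full, so θ = 360° − 131.3° = 228.7°.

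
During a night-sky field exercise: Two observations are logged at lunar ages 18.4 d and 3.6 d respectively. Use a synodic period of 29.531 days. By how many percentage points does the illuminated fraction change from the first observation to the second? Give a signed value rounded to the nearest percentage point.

θ₁ = 360° × 18.4/29.531 = 224.3°, f₁ = (1 − cos θ₁)/2 = 0.858.
θ₂ = 360° × 3.6/29.531 = 43.9°, f₂ = (1 − cos θ₂)/2 = 0.140.
Change = f₂ − f₁ = -0.718 → -72 percentage points.

-72 percentage points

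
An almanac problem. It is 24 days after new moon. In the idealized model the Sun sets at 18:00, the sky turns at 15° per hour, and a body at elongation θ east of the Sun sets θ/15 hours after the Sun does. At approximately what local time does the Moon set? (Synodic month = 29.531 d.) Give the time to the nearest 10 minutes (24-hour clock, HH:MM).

Phase angle: θ = 360°·(24 d)/(29.531 d) = 292.6°.
Delay after the Sun = 292.6° / (15°/h) ≈ 19.50 h.
18:00 + 19.505 h ≈ 13:30 → 13:30 to the nearest ten minutes.

13:30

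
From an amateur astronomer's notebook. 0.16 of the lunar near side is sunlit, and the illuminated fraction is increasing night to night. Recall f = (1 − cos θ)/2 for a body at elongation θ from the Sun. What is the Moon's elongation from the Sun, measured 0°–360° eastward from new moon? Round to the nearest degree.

47°

cos θ = 1 − 2f = 0.680, giving a principal value of 47.2°.
Before full moon the principal value applies: θ = 47.2°.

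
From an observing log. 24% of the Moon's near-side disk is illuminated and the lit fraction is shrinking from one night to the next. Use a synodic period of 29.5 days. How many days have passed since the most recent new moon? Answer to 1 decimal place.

24.7 days

Invert f = (1 − cos θ)/2 to get cos θ = 1 − 2(0.24) = 0.520, hence θ₀ = arccos 0.520 = 58.7°.
Since the Moon is past full (waning), take the reflex angle: θ = 360° − 58.7° = 301.3°.
That fraction of the synodic month is 301.3/360 × 29.5 d ≈ 24.69 d.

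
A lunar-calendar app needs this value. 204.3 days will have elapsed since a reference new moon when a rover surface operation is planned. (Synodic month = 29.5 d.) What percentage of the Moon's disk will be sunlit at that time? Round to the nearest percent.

204.3/29.5 = 6.925 lunations, so 6 complete cycles and 27.30 d into the next.
Elongation θ = 360° × 27.30/29.5 ≈ 333.2°.
With cos θ = 0.892, the lit fraction is (1 − 0.892)/2 ≈ 0.054, so 5%.

5%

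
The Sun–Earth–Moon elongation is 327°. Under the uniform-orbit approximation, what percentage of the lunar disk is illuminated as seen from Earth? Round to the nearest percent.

8%

Half-versine of 327°: (1 − 0.839)/2 = 0.081, i.e. 8%.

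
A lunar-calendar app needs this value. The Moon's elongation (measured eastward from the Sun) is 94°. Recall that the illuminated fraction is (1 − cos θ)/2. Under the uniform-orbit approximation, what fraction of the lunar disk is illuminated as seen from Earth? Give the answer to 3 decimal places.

f = (1 − cos 94°)/2 = (1 − (-0.070))/2 ≈ 0.535.

0.535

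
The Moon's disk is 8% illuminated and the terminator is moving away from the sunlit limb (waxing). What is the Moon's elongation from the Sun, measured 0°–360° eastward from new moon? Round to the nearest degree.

33°

cos θ = 1 − 2f = 0.840, giving a principal value of 32.9°.
Before full moon the principal value applies: θ = 32.9°.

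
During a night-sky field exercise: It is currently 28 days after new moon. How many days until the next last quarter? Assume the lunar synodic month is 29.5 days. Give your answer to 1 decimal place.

Last quarter occurs at elongation 270°, i.e. at age 29.5 × 270/360 = 22.125 d.
Already past this cycle's last quarter; the next is at 22.125 + 29.5 = 51.625 d, so 51.625 − 28 = 23.625 days.

23.6 days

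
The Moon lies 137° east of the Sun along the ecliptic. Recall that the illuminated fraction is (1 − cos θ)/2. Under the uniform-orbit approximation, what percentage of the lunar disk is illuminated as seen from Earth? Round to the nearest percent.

87%

f = (1 − cos 137°)/2 = (1 − (-0.731))/2 ≈ 0.866, i.e. 87%.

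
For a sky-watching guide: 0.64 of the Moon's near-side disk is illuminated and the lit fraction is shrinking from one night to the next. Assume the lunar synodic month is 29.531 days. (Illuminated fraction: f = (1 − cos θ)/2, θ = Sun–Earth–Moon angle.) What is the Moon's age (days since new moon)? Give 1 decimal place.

From f = (1 − cos θ)/2: cos θ = 1 − 2×0.64 = -0.280; arccos → 106.3°.
A waning Moon lies in 180°–360°, so θ = 360° − 106.3° = 253.7°.
Age = 29.531 × 253.7°/360° ≈ 20.81 days.

20.8 days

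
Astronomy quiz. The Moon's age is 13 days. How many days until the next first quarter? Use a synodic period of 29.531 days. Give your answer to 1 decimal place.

23.9 days

First quarter is 0.25 of the way through the cycle: age 0.25 × 29.531 = 7.383 d.
This lunation's first quarter (7.383 d) has passed, so add one period: 36.914 − 13 = 23.914 days.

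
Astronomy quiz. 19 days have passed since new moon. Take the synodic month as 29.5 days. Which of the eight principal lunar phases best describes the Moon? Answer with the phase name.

At 19/29.5 of the cycle, θ ≈ 232° — the waning gibbous range.

waning gibbous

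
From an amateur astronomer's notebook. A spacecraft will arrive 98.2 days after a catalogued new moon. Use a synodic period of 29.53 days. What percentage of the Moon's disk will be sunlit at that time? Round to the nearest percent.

Reduce mod P: 98.2 − 3×29.53 = 9.61 d into the current lunation.
Elongation θ = 360° × 9.61/29.53 ≈ 117.2°.
Illuminated fraction = (1 − cos 117.2°)/2 = (1 − (-0.456))/2 ≈ 0.728, so 73%.

73%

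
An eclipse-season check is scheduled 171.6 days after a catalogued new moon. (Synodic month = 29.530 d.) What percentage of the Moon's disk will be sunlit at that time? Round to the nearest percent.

31%

171.6 d spans 5 complete synodic months (5 × 29.530 = 147.65 d) plus 23.95 d.
The Moon has covered 23.95/29.530 of its cycle, so θ ≈ 360° × 23.95/29.530 = 292.0°.
With cos θ = 0.374, the lit fraction is (1 − 0.374)/2 ≈ 0.313, so 31%.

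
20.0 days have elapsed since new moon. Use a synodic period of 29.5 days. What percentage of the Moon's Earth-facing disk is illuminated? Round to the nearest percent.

72%

The Moon has covered 20.0/29.5 of its cycle, so θ ≈ 360° × 20.0/29.5 = 244.1°.
With cos θ = (-0.437), the lit fraction is (1 − (-0.437))/2 ≈ 0.719, so 72%.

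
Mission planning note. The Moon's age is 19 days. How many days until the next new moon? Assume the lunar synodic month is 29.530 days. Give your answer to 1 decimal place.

The next new moon completes the synodic month: 29.530 − 19 = 10.530 days.

10.5 days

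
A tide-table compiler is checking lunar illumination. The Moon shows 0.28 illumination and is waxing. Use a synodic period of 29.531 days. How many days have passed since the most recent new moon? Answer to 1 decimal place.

5.2 days

cos θ = 1 − 2f = 0.440, giving a principal value of 63.9°.
Waxing ⇒ before full, so θ = 63.9°.
At 360°/29.531 d per day, 63.9° corresponds to 5.24 days.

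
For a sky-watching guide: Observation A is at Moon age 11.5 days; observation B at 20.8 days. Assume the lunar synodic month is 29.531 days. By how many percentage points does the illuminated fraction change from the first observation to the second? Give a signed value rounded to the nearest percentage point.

First observation: θ = 360°·11.5/29.531 = 140.2°, so f = 0.884.
Second observation: θ = 253.6°, f = 0.641.
Δf = 0.641 − 0.884 = -0.243, i.e. -24 pp.

-24 percentage points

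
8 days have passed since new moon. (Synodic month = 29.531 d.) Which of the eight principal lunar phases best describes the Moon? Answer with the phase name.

At 8/29.531 of the cycle, θ ≈ 98° — the first quarter range.

first quarter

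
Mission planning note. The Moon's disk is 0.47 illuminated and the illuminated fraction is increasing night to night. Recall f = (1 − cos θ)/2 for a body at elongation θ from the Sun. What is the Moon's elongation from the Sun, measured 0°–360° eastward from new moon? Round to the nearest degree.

87°

Invert f = (1 − cos θ)/2 to get cos θ = 1 − 2(0.47) = 0.060, hence θ₀ = arccos 0.060 = 86.6°.
Waxing ⇒ before full, so θ = 86.6°.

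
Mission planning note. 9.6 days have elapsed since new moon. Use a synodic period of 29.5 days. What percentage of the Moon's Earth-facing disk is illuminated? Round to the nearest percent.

Phase angle: θ = 360°·(9.6 d)/(29.5 d) = 117.2°.
cos 117.2° = (-0.456), so f = (1 − (-0.456))/2 = 0.728, so 73%.

73%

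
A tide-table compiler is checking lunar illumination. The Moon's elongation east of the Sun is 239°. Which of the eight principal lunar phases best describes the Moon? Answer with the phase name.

waning gibbous

The waning gibbous sector spans roughly 202°–248°; 239° falls inside it.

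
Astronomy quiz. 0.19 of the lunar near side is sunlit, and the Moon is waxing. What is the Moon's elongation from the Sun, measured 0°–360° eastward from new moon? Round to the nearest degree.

cos θ = 1 − 2f = 0.620, giving a principal value of 51.7°.
Before full moon the principal value applies: θ = 51.7°.

52°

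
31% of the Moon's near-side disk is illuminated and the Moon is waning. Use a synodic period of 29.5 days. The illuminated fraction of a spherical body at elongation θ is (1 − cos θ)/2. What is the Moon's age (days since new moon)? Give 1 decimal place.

24.0 days

Invert f = (1 − cos θ)/2 to get cos θ = 1 − 2(0.31) = 0.380, hence θ₀ = arccos 0.380 = 67.7°.
Since the Moon is past full (waning), take the reflex angle: θ = 360° − 67.7° = 292.3°.
At 360°/29.5 d per day, 292.3° corresponds to 23.96 days.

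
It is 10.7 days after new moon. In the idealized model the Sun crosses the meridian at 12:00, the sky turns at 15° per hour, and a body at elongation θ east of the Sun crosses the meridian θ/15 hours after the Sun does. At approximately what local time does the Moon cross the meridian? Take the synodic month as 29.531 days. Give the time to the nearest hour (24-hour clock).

21:00

Elongation θ = 360° × 10.7/29.531 ≈ 130.4°.
Delay after the Sun = 130.4° / (15°/h) ≈ 8.70 h.
12:00 + 8.70 h ≈ 20:42 → 21:00 to the nearest hour.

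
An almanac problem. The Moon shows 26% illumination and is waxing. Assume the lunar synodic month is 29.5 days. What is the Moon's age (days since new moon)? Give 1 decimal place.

5.0 days

Invert f = (1 − cos θ)/2 to get cos θ = 1 − 2(0.26) = 0.480, hence θ₀ = arccos 0.480 = 61.3°.
Before full moon the principal value applies: θ = 61.3°.
That fraction of the synodic month is 61.3/360 × 29.5 d ≈ 5.02 d.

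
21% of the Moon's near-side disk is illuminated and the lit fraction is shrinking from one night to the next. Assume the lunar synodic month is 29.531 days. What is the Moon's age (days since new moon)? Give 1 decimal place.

From f = (1 − cos θ)/2: cos θ = 1 − 2×0.21 = 0.580; arccos → 54.5°.
A waning Moon lies in 180°–360°, so θ = 360° − 54.5° = 305.5°.
At 360°/29.531 d per day, 305.5° corresponds to 25.06 days.

25.1 days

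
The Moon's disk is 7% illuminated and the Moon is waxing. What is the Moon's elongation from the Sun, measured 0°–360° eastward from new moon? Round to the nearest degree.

From f = (1 − cos θ)/2: cos θ = 1 − 2×0.07 = 0.860; arccos → 30.7°.
Before full moon the principal value applies: θ = 30.7°.

31°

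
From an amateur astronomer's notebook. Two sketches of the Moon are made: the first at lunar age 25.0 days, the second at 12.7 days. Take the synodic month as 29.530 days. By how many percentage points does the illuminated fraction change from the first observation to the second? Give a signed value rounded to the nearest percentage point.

+74 percentage points

First observation: θ = 360°·25.0/29.530 = 304.8°, so f = 0.215.
Second observation: θ = 154.8°, f = 0.953.
Δf = 0.953 − 0.215 = +0.738, i.e. +74 pp.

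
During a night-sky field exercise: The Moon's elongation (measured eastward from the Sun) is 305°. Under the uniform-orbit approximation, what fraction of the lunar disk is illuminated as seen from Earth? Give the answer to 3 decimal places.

0.213

f = (1 − cos 305°)/2 = (1 − 0.574)/2 ≈ 0.213.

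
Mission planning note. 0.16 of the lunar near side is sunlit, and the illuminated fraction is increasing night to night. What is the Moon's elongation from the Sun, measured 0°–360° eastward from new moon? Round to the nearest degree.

47°

From f = (1 − cos θ)/2: cos θ = 1 − 2×0.16 = 0.680; arccos → 47.2°.
Waxing ⇒ before full, so θ = 47.2°.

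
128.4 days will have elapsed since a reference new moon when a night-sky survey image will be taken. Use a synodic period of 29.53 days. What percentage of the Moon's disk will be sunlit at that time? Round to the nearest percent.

79%

Reduce mod P: 128.4 − 4×29.53 = 10.28 d into the current lunation.
Phase angle: θ = 360°·(10.28 d)/(29.53 d) = 125.3°.
cos 125.3° = (-0.578), so f = (1 − (-0.578))/2 = 0.789, so 79%.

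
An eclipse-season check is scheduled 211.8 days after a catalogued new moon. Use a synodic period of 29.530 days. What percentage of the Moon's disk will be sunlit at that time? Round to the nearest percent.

Reduce mod P: 211.8 − 7×29.530 = 5.09 d into the current lunation.
Phase angle: θ = 360°·(5.09 d)/(29.530 d) = 62.1°.
cos 62.1° = 0.469, so f = (1 − 0.469)/2 = 0.266, so 27%.

27%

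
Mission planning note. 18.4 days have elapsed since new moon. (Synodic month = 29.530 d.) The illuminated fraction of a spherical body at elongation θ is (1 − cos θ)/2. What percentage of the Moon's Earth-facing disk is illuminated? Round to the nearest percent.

Phase angle: θ = 360°·(18.4 d)/(29.530 d) = 224.3°.
With cos θ = (-0.716), the lit fraction is (1 − (-0.716))/2 ≈ 0.858, so 86%.

86%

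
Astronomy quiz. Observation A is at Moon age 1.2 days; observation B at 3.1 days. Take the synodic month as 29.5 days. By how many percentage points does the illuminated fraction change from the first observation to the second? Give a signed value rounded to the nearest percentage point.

θ₁ = 360° × 1.2/29.5 = 14.6°, f₁ = (1 − cos θ₁)/2 = 0.016.
θ₂ = 360° × 3.1/29.5 = 37.8°, f₂ = (1 − cos θ₂)/2 = 0.105.
Change = f₂ − f₁ = +0.089 → +9 percentage points.

+9 percentage points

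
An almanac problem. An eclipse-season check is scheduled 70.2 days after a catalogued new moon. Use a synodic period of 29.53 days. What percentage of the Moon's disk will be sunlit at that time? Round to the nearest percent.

70.2 d spans 2 complete synodic months (2 × 29.53 = 59.06 d) plus 11.14 d.
The Moon has covered 11.14/29.53 of its cycle, so θ ≈ 360° × 11.14/29.53 = 135.8°.
cos 135.8° = (-0.717), so f = (1 − (-0.717))/2 = 0.859, so 86%.

86%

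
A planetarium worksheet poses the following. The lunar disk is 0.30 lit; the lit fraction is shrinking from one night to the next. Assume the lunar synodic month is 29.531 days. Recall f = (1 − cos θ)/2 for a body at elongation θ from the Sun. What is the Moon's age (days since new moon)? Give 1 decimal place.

24.1 days

Invert f = (1 − cos θ)/2 to get cos θ = 1 − 2(0.30) = 0.400, hence θ₀ = arccos 0.400 = 66.4°.
A waning Moon lies in 180°–360°, so θ = 360° − 66.4° = 293.6°.
Age = 29.531 × 293.6°/360° ≈ 24.08 days.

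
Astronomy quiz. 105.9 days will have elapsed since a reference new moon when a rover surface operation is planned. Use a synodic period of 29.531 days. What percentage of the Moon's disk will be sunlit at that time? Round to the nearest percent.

93%

105.9/29.531 = 3.586 lunations, so 3 complete cycles and 17.31 d into the next.
Elongation θ = 360° × 17.31/29.531 ≈ 211.0°.
With cos θ = (-0.857), the lit fraction is (1 − (-0.857))/2 ≈ 0.929, so 93%.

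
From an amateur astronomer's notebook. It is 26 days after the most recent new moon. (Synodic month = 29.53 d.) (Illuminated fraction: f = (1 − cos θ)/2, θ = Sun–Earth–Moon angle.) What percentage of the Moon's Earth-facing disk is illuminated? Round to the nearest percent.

13%

Phase angle: θ = 360°·(26 d)/(29.53 d) = 317.0°.
Illuminated fraction = (1 − cos 317.0°)/2 = (1 − 0.731)/2 ≈ 0.135, so 13%.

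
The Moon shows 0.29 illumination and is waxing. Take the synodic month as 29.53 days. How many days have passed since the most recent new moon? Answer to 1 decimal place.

cos θ = 1 − 2f = 0.420, giving a principal value of 65.2°.
The Moon is waxing (0°–180°), so θ = 65.2° directly.
Age = 29.53 × 65.2°/360° ≈ 5.35 days.

5.3 days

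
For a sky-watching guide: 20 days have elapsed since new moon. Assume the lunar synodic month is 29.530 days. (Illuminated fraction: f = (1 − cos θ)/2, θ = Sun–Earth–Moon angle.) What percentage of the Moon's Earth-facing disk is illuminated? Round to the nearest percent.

Phase angle: θ = 360°·(20 d)/(29.530 d) = 243.8°.
With cos θ = (-0.441), the lit fraction is (1 − (-0.441))/2 ≈ 0.721, so 72%.

72%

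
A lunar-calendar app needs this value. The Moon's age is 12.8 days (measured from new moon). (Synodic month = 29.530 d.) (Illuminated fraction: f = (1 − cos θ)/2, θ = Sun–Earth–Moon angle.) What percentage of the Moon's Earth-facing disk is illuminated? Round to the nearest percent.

96%

Elongation θ = 360° × 12.8/29.530 ≈ 156.0°.
Illuminated fraction = (1 − cos 156.0°)/2 = (1 − (-0.914))/2 ≈ 0.957, so 96%.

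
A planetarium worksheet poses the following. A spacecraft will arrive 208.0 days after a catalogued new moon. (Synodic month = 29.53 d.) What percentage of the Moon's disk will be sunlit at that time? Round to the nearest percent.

2%

Reduce mod P: 208.0 − 7×29.53 = 1.29 d into the current lunation.
Phase angle: θ = 360°·(1.29 d)/(29.53 d) = 15.7°.
With cos θ = 0.963, the lit fraction is (1 − 0.963)/2 ≈ 0.019, so 2%.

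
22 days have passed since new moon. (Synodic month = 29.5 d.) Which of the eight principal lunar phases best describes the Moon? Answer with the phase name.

last quarter

θ ≈ 360° × 22/29.5 = 268°, which falls in the last quarter sector.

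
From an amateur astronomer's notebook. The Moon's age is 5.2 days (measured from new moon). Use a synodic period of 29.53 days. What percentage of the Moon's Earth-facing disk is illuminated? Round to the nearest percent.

28%

Phase angle: θ = 360°·(5.2 d)/(29.53 d) = 63.4°.
Illuminated fraction = (1 − cos 63.4°)/2 = (1 − 0.448)/2 ≈ 0.276, so 28%.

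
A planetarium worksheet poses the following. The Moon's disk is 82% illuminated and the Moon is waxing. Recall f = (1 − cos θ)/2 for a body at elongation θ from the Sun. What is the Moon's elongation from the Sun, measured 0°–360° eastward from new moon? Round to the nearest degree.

Invert f = (1 − cos θ)/2 to get cos θ = 1 − 2(0.82) = -0.640, hence θ₀ = arccos -0.640 = 129.8°.
The Moon is waxing (0°–180°), so θ = 129.8° directly.

130°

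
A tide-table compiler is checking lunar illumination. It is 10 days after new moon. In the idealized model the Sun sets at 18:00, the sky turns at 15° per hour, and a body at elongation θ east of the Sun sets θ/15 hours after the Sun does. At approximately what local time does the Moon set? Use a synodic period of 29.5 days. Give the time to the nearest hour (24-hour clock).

The Moon has covered 10/29.5 of its cycle, so θ ≈ 360° × 10/29.5 = 122.0°.
The Moon trails the Sun by θ/15 = 122.0/15 ≈ 8.14 hours.
18:00 + 8.14 h ≈ 02:08 → 02:00 to the nearest hour.

02:00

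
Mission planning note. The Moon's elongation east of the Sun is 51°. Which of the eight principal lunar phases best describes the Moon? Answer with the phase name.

51° lies in the waxing crescent sector of the 8-phase cycle.

waxing crescent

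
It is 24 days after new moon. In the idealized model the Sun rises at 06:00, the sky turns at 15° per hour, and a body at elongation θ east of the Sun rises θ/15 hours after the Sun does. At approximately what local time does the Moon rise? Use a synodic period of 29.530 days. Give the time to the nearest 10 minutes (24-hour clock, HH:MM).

01:30

The Moon has covered 24/29.530 of its cycle, so θ ≈ 360° × 24/29.530 = 292.6°.
At 15° of sky rotation per hour, 292.6° corresponds to a 19.51 h lag.
06:00 + 19.506 h ≈ 01:30 → 01:30 to the nearest ten minutes.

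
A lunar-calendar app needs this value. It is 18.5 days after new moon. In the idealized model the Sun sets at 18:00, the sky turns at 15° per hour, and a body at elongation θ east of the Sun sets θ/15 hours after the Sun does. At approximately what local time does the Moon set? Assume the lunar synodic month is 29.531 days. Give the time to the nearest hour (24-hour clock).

Elongation θ = 360° × 18.5/29.531 ≈ 225.5°.
The Moon trails the Sun by θ/15 = 225.5/15 ≈ 15.04 hours.
18:00 + 15.04 h ≈ 09:02 → 09:00 to the nearest hour.

09:00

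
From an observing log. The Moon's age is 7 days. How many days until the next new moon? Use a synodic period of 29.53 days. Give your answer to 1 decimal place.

One full lunation from the last new moon is 29.53 d; remaining = 29.53 − 7 = 22.530 d.

22.5 days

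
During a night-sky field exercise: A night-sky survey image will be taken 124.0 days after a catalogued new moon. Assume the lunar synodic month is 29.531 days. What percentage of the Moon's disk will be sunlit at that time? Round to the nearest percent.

124.0/29.531 = 4.199 lunations, so 4 complete cycles and 5.88 d into the next.
Elongation θ = 360° × 5.88/29.531 ≈ 71.6°.
Illuminated fraction = (1 − cos 71.6°)/2 = (1 − 0.315)/2 ≈ 0.342, so 34%.

34%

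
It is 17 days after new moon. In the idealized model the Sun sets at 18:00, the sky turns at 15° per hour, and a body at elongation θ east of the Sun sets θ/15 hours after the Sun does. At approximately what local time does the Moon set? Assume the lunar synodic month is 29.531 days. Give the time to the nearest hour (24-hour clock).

Elongation θ = 360° × 17/29.531 ≈ 207.2°.
At 15° of sky rotation per hour, 207.2° corresponds to a 13.82 h lag.
18:00 + 13.82 h ≈ 07:49 → 08:00 to the nearest hour.

08:00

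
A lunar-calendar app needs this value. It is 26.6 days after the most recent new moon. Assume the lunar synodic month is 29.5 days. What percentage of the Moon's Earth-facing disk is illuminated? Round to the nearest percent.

9%

The Moon has covered 26.6/29.5 of its cycle, so θ ≈ 360° × 26.6/29.5 = 324.6°.
cos 324.6° = 0.815, so f = (1 − 0.815)/2 = 0.092, so 9%.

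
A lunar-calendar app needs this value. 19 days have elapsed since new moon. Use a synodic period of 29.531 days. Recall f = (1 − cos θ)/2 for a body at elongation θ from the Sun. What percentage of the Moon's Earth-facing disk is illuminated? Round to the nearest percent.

81%

The Moon has covered 19/29.531 of its cycle, so θ ≈ 360° × 19/29.531 = 231.6°.
Illuminated fraction = (1 − cos 231.6°)/2 = (1 − (-0.621))/2 ≈ 0.810, so 81%.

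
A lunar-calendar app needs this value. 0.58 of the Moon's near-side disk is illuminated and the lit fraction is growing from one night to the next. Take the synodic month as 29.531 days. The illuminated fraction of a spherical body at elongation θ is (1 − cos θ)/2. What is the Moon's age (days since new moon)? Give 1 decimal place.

8.1 days

From f = (1 − cos θ)/2: cos θ = 1 − 2×0.58 = -0.160; arccos → 99.2°.
The Moon is waxing (0°–180°), so θ = 99.2° directly.
Age = 29.531 × 99.2°/360° ≈ 8.14 days.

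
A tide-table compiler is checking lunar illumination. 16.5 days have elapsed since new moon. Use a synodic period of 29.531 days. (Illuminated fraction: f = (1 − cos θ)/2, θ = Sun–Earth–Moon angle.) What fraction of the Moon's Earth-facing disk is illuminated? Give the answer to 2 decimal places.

0.97

The Moon has covered 16.5/29.531 of its cycle, so θ ≈ 360° × 16.5/29.531 = 201.1°.
With cos θ = (-0.933), the lit fraction is (1 − (-0.933))/2 ≈ 0.966.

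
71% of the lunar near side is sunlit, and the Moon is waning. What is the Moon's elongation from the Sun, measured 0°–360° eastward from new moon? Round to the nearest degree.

245°

cos θ = 1 − 2f = -0.420, giving a principal value of 114.8°.
Waning ⇒ past full, so θ = 360° − 114.8° = 245.2°.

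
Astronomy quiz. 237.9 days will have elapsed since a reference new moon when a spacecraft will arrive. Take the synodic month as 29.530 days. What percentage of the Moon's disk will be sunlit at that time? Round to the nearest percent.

237.9 d spans 8 complete synodic months (8 × 29.530 = 236.24 d) plus 1.66 d.
The Moon has covered 1.66/29.530 of its cycle, so θ ≈ 360° × 1.66/29.530 = 20.2°.
cos 20.2° = 0.938, so f = (1 − 0.938)/2 = 0.031, so 3%.

3%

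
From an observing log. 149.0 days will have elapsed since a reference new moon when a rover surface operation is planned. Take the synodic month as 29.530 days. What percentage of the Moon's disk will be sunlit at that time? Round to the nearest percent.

2%

Reduce mod P: 149.0 − 5×29.530 = 1.35 d into the current lunation.
Phase angle: θ = 360°·(1.35 d)/(29.530 d) = 16.5°.
cos 16.5° = 0.959, so f = (1 − 0.959)/2 = 0.020, so 2%.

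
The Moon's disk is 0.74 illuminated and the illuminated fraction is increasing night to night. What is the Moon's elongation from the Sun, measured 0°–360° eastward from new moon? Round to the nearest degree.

cos θ = 1 − 2f = -0.480, giving a principal value of 118.7°.
Waxing ⇒ before full, so θ = 118.7°.

119°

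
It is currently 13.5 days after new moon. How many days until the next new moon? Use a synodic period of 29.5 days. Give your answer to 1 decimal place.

The next new moon completes the synodic month: 29.5 − 13.5 = 16.000 days.

16.0 days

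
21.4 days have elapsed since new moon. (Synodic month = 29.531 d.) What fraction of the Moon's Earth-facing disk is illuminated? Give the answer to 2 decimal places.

The Moon has covered 21.4/29.531 of its cycle, so θ ≈ 360° × 21.4/29.531 = 260.9°.
cos 260.9° = (-0.159), so f = (1 − (-0.159))/2 = 0.579.

0.58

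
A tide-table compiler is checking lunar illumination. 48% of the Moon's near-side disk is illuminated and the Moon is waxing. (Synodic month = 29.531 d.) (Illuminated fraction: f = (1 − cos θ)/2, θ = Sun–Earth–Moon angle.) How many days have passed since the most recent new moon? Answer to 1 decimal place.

7.2 days

Invert f = (1 − cos θ)/2 to get cos θ = 1 − 2(0.48) = 0.040, hence θ₀ = arccos 0.040 = 87.7°.
The Moon is waxing (0°–180°), so θ = 87.7° directly.
At 360°/29.531 d per day, 87.7° corresponds to 7.19 days.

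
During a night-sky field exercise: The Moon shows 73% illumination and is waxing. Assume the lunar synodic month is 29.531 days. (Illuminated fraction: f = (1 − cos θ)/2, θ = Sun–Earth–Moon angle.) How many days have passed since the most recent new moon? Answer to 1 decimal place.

From f = (1 − cos θ)/2: cos θ = 1 − 2×0.73 = -0.460; arccos → 117.4°.
Waxing ⇒ before full, so θ = 117.4°.
Age = 29.531 × 117.4°/360° ≈ 9.63 days.

9.6 days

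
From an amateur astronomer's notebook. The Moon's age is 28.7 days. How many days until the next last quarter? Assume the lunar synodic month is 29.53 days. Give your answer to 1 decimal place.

Last quarter occurs at elongation 270°, i.e. at age 29.53 × 270/360 = 22.148 d.
Already past this cycle's last quarter; the next is at 22.148 + 29.53 = 51.678 d, so 51.678 − 28.7 = 22.978 days.

23.0 days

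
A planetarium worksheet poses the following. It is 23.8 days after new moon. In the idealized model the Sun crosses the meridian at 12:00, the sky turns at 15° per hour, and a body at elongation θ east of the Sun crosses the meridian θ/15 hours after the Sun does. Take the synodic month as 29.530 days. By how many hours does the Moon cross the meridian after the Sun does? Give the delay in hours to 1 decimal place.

19.3 h

Phase angle: θ = 360°·(23.8 d)/(29.530 d) = 290.1°.
Delay after the Sun = 290.1° / (15°/h) ≈ 19.34 h.
So the Moon crosses the meridian 19.34 h after the Sun.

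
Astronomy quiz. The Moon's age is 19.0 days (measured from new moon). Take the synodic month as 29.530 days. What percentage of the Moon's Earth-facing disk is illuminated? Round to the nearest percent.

Phase angle: θ = 360°·(19.0 d)/(29.530 d) = 231.6°.
cos 231.6° = (-0.621), so f = (1 − (-0.621))/2 = 0.810, so 81%.

81%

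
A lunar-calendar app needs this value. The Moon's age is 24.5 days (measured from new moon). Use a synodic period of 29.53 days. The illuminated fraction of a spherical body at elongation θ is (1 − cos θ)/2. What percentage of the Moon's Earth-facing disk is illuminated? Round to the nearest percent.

26%

The Moon has covered 24.5/29.53 of its cycle, so θ ≈ 360° × 24.5/29.53 = 298.7°.
With cos θ = 0.480, the lit fraction is (1 − 0.480)/2 ≈ 0.260, so 26%.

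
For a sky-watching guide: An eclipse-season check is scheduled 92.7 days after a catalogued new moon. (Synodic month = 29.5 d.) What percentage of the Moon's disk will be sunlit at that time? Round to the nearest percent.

92.7/29.5 = 3.142 lunations, so 3 complete cycles and 4.20 d into the next.
Phase angle: θ = 360°·(4.20 d)/(29.5 d) = 51.3°.
cos 51.3° = 0.626, so f = (1 − 0.626)/2 = 0.187, so 19%.

19%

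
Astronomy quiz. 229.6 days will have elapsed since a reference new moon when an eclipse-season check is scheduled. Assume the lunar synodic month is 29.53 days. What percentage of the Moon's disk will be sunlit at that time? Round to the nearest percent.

42%

229.6 d spans 7 complete synodic months (7 × 29.53 = 206.71 d) plus 22.89 d.
Elongation θ = 360° × 22.89/29.53 ≈ 279.1°.
Illuminated fraction = (1 − cos 279.1°)/2 = (1 − 0.157)/2 ≈ 0.421, so 42%.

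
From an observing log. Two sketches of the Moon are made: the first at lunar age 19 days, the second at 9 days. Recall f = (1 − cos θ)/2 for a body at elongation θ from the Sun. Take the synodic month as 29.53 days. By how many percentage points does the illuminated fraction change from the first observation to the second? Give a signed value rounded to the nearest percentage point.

First observation: θ = 360°·19/29.53 = 231.6°, so f = 0.810.
Second observation: θ = 109.7°, f = 0.669.
Δf = 0.669 − 0.810 = -0.142, i.e. -14 pp.

-14 pp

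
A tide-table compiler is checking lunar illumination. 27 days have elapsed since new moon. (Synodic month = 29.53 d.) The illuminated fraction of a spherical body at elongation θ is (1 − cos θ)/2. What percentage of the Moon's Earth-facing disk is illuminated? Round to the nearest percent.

7%

Phase angle: θ = 360°·(27 d)/(29.53 d) = 329.2°.
Illuminated fraction = (1 − cos 329.2°)/2 = (1 − 0.859)/2 ≈ 0.071, so 7%.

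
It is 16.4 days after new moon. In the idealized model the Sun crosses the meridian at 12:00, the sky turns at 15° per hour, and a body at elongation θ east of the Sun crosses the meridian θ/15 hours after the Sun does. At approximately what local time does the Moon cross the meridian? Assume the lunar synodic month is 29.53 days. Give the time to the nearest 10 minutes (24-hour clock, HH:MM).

The Moon has covered 16.4/29.53 of its cycle, so θ ≈ 360° × 16.4/29.53 = 199.9°.
At 15° of sky rotation per hour, 199.9° corresponds to a 13.33 h lag.
12:00 + 13.329 h ≈ 01:20 → 01:20 to the nearest ten minutes.

01:20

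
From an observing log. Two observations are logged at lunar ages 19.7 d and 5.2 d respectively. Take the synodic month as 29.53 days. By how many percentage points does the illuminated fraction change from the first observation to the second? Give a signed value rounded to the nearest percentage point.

-47 pp

θ₁ = 360° × 19.7/29.53 = 240.2°, f₁ = (1 − cos θ₁)/2 = 0.749.
θ₂ = 360° × 5.2/29.53 = 63.4°, f₂ = (1 − cos θ₂)/2 = 0.276.
Change = f₂ − f₁ = -0.473 → -47 percentage points.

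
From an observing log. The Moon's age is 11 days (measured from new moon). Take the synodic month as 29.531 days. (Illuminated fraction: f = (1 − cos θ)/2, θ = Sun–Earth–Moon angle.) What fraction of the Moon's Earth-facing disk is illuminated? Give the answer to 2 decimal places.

0.85

Elongation θ = 360° × 11/29.531 ≈ 134.1°.
With cos θ = (-0.696), the lit fraction is (1 − (-0.696))/2 ≈ 0.848.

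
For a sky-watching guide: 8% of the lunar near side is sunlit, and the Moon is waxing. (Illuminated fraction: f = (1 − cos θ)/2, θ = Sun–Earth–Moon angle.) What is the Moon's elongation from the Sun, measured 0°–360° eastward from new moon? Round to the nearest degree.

From f = (1 − cos θ)/2: cos θ = 1 − 2×0.08 = 0.840; arccos → 32.9°.
The Moon is waxing (0°–180°), so θ = 32.9° directly.

33°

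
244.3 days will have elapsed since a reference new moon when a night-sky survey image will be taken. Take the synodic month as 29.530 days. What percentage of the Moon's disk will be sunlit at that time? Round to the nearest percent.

57%

244.3 d spans 8 complete synodic months (8 × 29.530 = 236.24 d) plus 8.06 d.
Phase angle: θ = 360°·(8.06 d)/(29.530 d) = 98.3°.
cos 98.3° = (-0.144), so f = (1 − (-0.144))/2 = 0.572, so 57%.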